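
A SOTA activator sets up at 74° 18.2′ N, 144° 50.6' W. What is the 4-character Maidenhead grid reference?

BQ74

Add 180° to longitude and 90° to latitude: 35.16, 164.30.
Field (20°×10°, letters A–R): lon ⌊35.16/20⌋ = 1 → B; lat ⌊164.30/10⌋ = 16 → Q.
Square (2°×1°, digits 0–9): lon ⌊15.16/2⌋ = 7; lat ⌊4.30/1⌋ = 4.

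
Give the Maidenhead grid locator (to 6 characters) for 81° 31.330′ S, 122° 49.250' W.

Offset from 180°W / 90°S: lon 57.1792°, lat 8.4778°.
Field: lon ⌊57.1792/20⌋ = 2 → C; lat ⌊8.4778/10⌋ = 0 → A.
Square: lon ⌊17.1792/2⌋ = 8; lat ⌊8.4778/1⌋ = 8.
Subsquare: lon ⌊1.1792/0.0833333⌋ = 14 → o; lat ⌊0.4778/0.0416667⌋ = 11 → l.

CA88ol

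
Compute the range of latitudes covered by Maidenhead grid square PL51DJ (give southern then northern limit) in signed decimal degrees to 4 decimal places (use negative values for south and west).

21.3750, 21.4167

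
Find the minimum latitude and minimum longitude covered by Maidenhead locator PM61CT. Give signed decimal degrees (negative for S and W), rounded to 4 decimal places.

Field P=15, M=12: +15·20° lon, +12·10° lat → SW at lon 120°, lat 30°.
Square 6, 1: +6·2° lon, +1·1° lat → SW at lon 132°, lat 31°.
Subsquare c=2, t=19: +2·0.0833333° lon, +19·0.0416667° lat → SW at lon 132.167°, lat 31.7917°.
latitude 31.7917, longitude 132.1667.

31.7917, 132.1667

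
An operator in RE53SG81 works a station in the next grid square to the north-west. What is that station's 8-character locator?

RE53sg72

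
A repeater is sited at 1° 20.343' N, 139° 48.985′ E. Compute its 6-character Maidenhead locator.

PJ91vi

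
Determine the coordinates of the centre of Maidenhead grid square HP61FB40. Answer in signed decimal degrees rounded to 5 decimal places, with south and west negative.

Field H=7, P=15: +7·20° lon, +15·10° lat → SW at lon -40°, lat 60°.
Square 6, 1: +6·2° lon, +1·1° lat → SW at lon -28°, lat 61°.
Subsquare f=5, b=1: +5·0.0833333° lon, +1·0.0416667° lat → SW at lon -27.5833°, lat 61.0417°.
Extended square 4, 0: +4·0.00833333° lon, +0·0.00416667° lat → SW at lon -27.55°, lat 61.0417°.
Cell spans 0.00833333° lon × 0.00416667° lat. Centre is SW corner plus half of each.
latitude 61.04375, longitude -27.54583.

61.04375, -27.54583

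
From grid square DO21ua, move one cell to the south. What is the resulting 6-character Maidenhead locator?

DO20ux

Latitude subsquare a = 0; −1 → -1, wraps to 23 = x, carry into square.
Latitude square 1; −1 → 0.
The longitude characters are unchanged.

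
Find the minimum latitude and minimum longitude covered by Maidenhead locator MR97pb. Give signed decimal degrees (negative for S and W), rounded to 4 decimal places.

Field M=12, R=17: +12·20° lon, +17·10° lat → SW at lon 60°, lat 80°.
Square 9, 7: +9·2° lon, +7·1° lat → SW at lon 78°, lat 87°.
Subsquare p=15, b=1: +15·0.0833333° lon, +1·0.0416667° lat → SW at lon 79.25°, lat 87.0417°.
latitude 87.0417, longitude 79.2500.

87.0417, 79.2500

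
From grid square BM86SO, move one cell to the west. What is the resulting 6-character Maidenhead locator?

BM86ro

Longitude subsquare s = 18; −1 → 17 = r.
The latitude characters are unchanged.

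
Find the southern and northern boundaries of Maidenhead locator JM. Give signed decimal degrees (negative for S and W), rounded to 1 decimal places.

30.0, 40.0

Field J=9, M=12: +9·20° lon, +12·10° lat → SW at lon 0°, lat 30°.
Cell spans 20° lon × 10° lat.
south 30.0, north 40.0.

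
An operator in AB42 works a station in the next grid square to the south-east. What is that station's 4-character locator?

AB51

Longitude square 4; +1 → 5.
Latitude square 2; −1 → 1.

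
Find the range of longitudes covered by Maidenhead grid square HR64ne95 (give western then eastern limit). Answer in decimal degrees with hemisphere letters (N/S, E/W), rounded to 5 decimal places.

26.84167° W, 26.83333° W

Field H=7, R=17: +7·20° lon, +17·10° lat → SW at lon -40°, lat 80°.
Square 6, 4: +6·2° lon, +4·1° lat → SW at lon -28°, lat 84°.
Subsquare n=13, e=4: +13·0.0833333° lon, +4·0.0416667° lat → SW at lon -26.9167°, lat 84.1667°.
Extended square 9, 5: +9·0.00833333° lon, +5·0.00416667° lat → SW at lon -26.8417°, lat 84.1875°.
Cell spans 0.00833333° lon × 0.00416667° lat.
west 26.84167° W, east 26.83333° W.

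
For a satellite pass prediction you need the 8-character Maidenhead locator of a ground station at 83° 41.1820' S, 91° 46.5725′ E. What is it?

NA56vh35

Shift to the Maidenhead origin (180°W, 90°S): lon 271.77621, lat 6.31363.
Field: 271.77621/20 → 13 → N, 6.31363/10 → 0 → A; chars NA.
Square: 11.77621/2 → 5, 6.31363/1 → 6; chars 56.
Subsquare: 1.77621/0.0833333 → 21 → v, 0.31363/0.0416667 → 7 → h; chars vh.
Extended square: 0.02621/0.00833333 → 3, 0.02197/0.00416667 → 5; chars 35.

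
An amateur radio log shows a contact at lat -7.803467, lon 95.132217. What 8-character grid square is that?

NI72ne57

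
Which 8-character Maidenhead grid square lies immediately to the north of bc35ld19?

Latitude extended square 9; +1 → 10, wraps to 0, carry into subsquare.
Latitude subsquare d = 3; +1 → 4 = e.
The longitude characters are unchanged.

BC35le10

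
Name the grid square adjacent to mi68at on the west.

MI58xt

Longitude subsquare a = 0; −1 → -1, wraps to 23 = x, carry into square.
Longitude square 6; −1 → 5.
The latitude characters are unchanged.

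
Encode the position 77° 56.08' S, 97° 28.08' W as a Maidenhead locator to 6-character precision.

EB12gb

Add 180° to longitude and 90° to latitude: 82.5320, 12.0653.
Field: lon ⌊82.5320/20⌋ = 4 → E; lat ⌊12.0653/10⌋ = 1 → B.
Square: lon ⌊2.5320/2⌋ = 1; lat ⌊2.0653/1⌋ = 2.
Subsquare: lon ⌊0.5320/0.0833333⌋ = 6 → g; lat ⌊0.0653/0.0416667⌋ = 1 → b.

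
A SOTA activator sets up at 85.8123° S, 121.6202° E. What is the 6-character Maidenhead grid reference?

PA04te

Offset from 180°W / 90°S: lon 301.6202°, lat 4.1877°.
Field: lon ⌊301.6202/20⌋ = 15 → P; lat ⌊4.1877/10⌋ = 0 → A.
Square: lon ⌊1.6202/2⌋ = 0; lat ⌊4.1877/1⌋ = 4.
Subsquare: lon ⌊1.6202/0.0833333⌋ = 19 → t; lat ⌊0.1877/0.0416667⌋ = 4 → e.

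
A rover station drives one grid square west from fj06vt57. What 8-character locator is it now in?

FJ06vt47

Longitude extended square 5; −1 → 4.
The latitude characters are unchanged.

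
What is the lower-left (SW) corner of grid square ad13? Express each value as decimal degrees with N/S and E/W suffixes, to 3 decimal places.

Field A=0, D=3: +0·20° lon, +3·10° lat → SW at lon -180°, lat -60°.
Square 1, 3: +1·2° lon, +3·1° lat → SW at lon -178°, lat -57°.
latitude 57.000° S, longitude 178.000° W.

57.000° S, 178.000° W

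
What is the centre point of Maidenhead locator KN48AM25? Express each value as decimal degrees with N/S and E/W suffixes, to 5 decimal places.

48.52292° N, 28.02083° E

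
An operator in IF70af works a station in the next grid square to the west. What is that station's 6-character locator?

IF60xf

Longitude subsquare a = 0; −1 → -1, wraps to 23 = x, carry into square.
Longitude square 7; −1 → 6.
The latitude characters are unchanged.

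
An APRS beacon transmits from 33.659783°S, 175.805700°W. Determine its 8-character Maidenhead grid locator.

AF26ci31

Shift to the Maidenhead origin (180°W, 90°S): lon 4.19430, lat 56.34022.
Field: 4.19430/20 → 0 → A, 56.34022/10 → 5 → F; chars AF.
Square: 4.19430/2 → 2, 6.34022/1 → 6; chars 26.
Subsquare: 0.19430/0.0833333 → 2 → c, 0.34022/0.0416667 → 8 → i; chars ci.
Extended square: 0.02763/0.00833333 → 3, 0.00688/0.00416667 → 1; chars 31.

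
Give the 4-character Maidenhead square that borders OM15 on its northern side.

OM16

Latitude square 5; +1 → 6.
The longitude characters are unchanged.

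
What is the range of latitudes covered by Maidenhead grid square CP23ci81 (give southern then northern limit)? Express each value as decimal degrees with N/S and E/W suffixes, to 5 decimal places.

63.33750° N, 63.34167° N

Field C=2, P=15: +2·20° lon, +15·10° lat → SW at lon -140°, lat 60°.
Square 2, 3: +2·2° lon, +3·1° lat → SW at lon -136°, lat 63°.
Subsquare c=2, i=8: +2·0.0833333° lon, +8·0.0416667° lat → SW at lon -135.833°, lat 63.3333°.
Extended square 8, 1: +8·0.00833333° lon, +1·0.00416667° lat → SW at lon -135.767°, lat 63.3375°.
Cell spans 0.00833333° lon × 0.00416667° lat.
south 63.33750° N, north 63.34167° N.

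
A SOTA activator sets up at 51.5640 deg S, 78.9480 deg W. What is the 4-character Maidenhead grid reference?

FD08

Offset from 180°W / 90°S: lon 101.05°, lat 38.44°.
Field (20°×10°, letters A–R): 101.05/20 → 5 → F, 38.44/10 → 3 → D; chars FD.
Square (2°×1°, digits 0–9): 1.05/2 → 0, 8.44/1 → 8; chars 08.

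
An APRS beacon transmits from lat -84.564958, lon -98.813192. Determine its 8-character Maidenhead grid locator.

EA05ok24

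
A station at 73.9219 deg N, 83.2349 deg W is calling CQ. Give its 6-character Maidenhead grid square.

Shift to the Maidenhead origin (180°W, 90°S): lon 96.7651, lat 163.9219.
Field: 96.7651/20 → 4 → E, 163.9219/10 → 16 → Q; chars EQ.
Square: 16.7651/2 → 8, 3.9219/1 → 3; chars 83.
Subsquare: 0.7651/0.0833333 → 9 → j, 0.9219/0.0416667 → 22 → w; chars jw.

EQ83jw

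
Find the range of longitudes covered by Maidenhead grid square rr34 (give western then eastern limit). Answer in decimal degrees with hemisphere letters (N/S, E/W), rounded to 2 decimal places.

Field R=17, R=17: +17·20° lon, +17·10° lat → SW at lon 160°, lat 80°.
Square 3, 4: +3·2° lon, +4·1° lat → SW at lon 166°, lat 84°.
Cell spans 2° lon × 1° lat.
west 166.00° E, east 168.00° E.

166.00° E, 168.00° E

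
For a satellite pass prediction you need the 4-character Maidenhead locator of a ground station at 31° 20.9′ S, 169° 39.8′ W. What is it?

Add 180° to longitude and 90° to latitude: 10.34, 58.65.
Field: lon ⌊10.34/20⌋ = 0 → A; lat ⌊58.65/10⌋ = 5 → F.
Square: lon ⌊10.34/2⌋ = 5; lat ⌊8.65/1⌋ = 8.

AF58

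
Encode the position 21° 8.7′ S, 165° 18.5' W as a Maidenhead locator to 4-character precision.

Offset from 180°W / 90°S: lon 14.69°, lat 68.86°.
Field: 14.69/20 → 0 → A, 68.86/10 → 6 → G; chars AG.
Square: 14.69/2 → 7, 8.86/1 → 8; chars 78.

AG78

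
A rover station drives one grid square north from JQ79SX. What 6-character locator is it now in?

Latitude subsquare x = 23; +1 → 24, wraps to 0 = a, carry into square.
Latitude square 9; +1 → 10, wraps to 0, carry into field.
Latitude field Q = 16; +1 → 17 = R.
The longitude characters are unchanged.

JR70sa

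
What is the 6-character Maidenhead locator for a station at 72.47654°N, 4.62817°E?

JQ22hl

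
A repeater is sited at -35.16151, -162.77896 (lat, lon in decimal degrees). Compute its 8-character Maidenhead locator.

AF84ou61

Shift to the Maidenhead origin (180°W, 90°S): lon 17.22104, lat 54.83849.
Field: lon ⌊17.22104/20⌋ = 0 → A; lat ⌊54.83849/10⌋ = 5 → F.
Square: lon ⌊17.22104/2⌋ = 8; lat ⌊4.83849/1⌋ = 4.
Subsquare: lon ⌊1.22104/0.0833333⌋ = 14 → o; lat ⌊0.83849/0.0416667⌋ = 20 → u.
Extended square: lon ⌊0.05437/0.00833333⌋ = 6; lat ⌊0.00516/0.00416667⌋ = 1.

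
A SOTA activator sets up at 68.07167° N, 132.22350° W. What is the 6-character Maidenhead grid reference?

CP38vb

Offset from 180°W / 90°S: lon 47.7765°, lat 158.0717°.
Field (20°×10°, letters A–R): lon ⌊47.7765/20⌋ = 2 → C; lat ⌊158.0717/10⌋ = 15 → P.
Square (2°×1°, digits 0–9): lon ⌊7.7765/2⌋ = 3; lat ⌊8.0717/1⌋ = 8.
Subsquare (5′×2.5′, letters a–x): lon ⌊1.7765/0.0833333⌋ = 21 → v; lat ⌊0.0717/0.0416667⌋ = 1 → b.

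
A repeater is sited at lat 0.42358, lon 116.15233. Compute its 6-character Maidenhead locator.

Shift to the Maidenhead origin (180°W, 90°S): lon 296.1523, lat 90.4236.
Field (20°×10°, letters A–R): 296.1523/20 → 14 → O, 90.4236/10 → 9 → J; chars OJ.
Square (2°×1°, digits 0–9): 16.1523/2 → 8, 0.4236/1 → 0; chars 80.
Subsquare (5′×2.5′, letters a–x): 0.1523/0.0833333 → 1 → b, 0.4236/0.0416667 → 10 → k; chars bk.

OJ80bk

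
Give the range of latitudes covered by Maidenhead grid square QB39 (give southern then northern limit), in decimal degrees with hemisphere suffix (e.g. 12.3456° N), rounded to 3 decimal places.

71.000° S, 70.000° S

Field Q=16, B=1: +16·20° lon, +1·10° lat → SW at lon 140°, lat -80°.
Square 3, 9: +3·2° lon, +9·1° lat → SW at lon 146°, lat -71°.
Cell spans 2° lon × 1° lat.
south 71.000° S, north 70.000° S.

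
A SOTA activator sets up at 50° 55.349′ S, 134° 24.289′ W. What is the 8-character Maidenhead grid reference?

Add 180° to longitude and 90° to latitude: 45.59518, 39.07752.
Field (20°×10°, letters A–R): 45.59518/20 → 2 → C, 39.07752/10 → 3 → D; chars CD.
Square (2°×1°, digits 0–9): 5.59518/2 → 2, 9.07752/1 → 9; chars 29.
Subsquare (5′×2.5′, letters a–x): 1.59518/0.0833333 → 19 → t, 0.07752/0.0416667 → 1 → b; chars tb.
Extended square (30″×15″, digits 0–9): 0.01185/0.00833333 → 1, 0.03585/0.00416667 → 8; chars 18.

CD29tb18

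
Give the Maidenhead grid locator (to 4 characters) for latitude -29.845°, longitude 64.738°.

Offset from 180°W / 90°S: lon 244.74°, lat 60.16°.
Field: 244.74/20 → 12 → M, 60.16/10 → 6 → G; chars MG.
Square: 4.74/2 → 2, 0.16/1 → 0; chars 20.

MG20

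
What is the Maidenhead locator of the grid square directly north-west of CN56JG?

CN56ih

Longitude subsquare j = 9; −1 → 8 = i.
Latitude subsquare g = 6; +1 → 7 = h.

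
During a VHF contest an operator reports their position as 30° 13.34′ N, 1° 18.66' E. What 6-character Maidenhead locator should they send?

JM00pf

Add 180° to longitude and 90° to latitude: 181.3110, 120.2223.
Field (20°×10°, letters A–R): 181.3110/20 → 9 → J, 120.2223/10 → 12 → M; chars JM.
Square (2°×1°, digits 0–9): 1.3110/2 → 0, 0.2223/1 → 0; chars 00.
Subsquare (5′×2.5′, letters a–x): 1.3110/0.0833333 → 15 → p, 0.2223/0.0416667 → 5 → f; chars pf.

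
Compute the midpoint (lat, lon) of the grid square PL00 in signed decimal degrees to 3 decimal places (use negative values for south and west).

20.500, 121.000

Field P=15, L=11: +15·20° lon, +11·10° lat → SW at lon 120°, lat 20°.
Square 0, 0: +0·2° lon, +0·1° lat → SW at lon 120°, lat 20°.
Cell spans 2° lon × 1° lat. Centre is SW corner plus half of each.
latitude 20.500, longitude 121.000.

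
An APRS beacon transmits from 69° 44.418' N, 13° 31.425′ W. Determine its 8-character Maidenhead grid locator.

IP39fr77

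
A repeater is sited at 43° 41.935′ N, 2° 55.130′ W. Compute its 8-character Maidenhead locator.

Offset from 180°W / 90°S: lon 177.08117°, lat 133.69892°.
Field: 177.08117/20 → 8 → I, 133.69892/10 → 13 → N; chars IN.
Square: 17.08117/2 → 8, 3.69892/1 → 3; chars 83.
Subsquare: 1.08117/0.0833333 → 12 → m, 0.69892/0.0416667 → 16 → q; chars mq.
Extended square: 0.08117/0.00833333 → 9, 0.03225/0.00416667 → 7; chars 97.

IN83mq97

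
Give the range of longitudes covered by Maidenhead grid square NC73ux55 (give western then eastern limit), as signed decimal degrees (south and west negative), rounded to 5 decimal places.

Field N=13, C=2: +13·20° lon, +2·10° lat → SW at lon 80°, lat -70°.
Square 7, 3: +7·2° lon, +3·1° lat → SW at lon 94°, lat -67°.
Subsquare u=20, x=23: +20·0.0833333° lon, +23·0.0416667° lat → SW at lon 95.6667°, lat -66.0417°.
Extended square 5, 5: +5·0.00833333° lon, +5·0.00416667° lat → SW at lon 95.7083°, lat -66.0208°.
Cell spans 0.00833333° lon × 0.00416667° lat.
west 95.70833, east 95.71667.

95.70833, 95.71667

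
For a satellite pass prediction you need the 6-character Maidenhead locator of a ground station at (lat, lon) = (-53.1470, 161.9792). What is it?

RD06xu

Add 180° to longitude and 90° to latitude: 341.9792, 36.8530.
Field: 341.9792/20 → 17 → R, 36.8530/10 → 3 → D; chars RD.
Square: 1.9792/2 → 0, 6.8530/1 → 6; chars 06.
Subsquare: 1.9792/0.0833333 → 23 → x, 0.8530/0.0416667 → 20 → u; chars xu.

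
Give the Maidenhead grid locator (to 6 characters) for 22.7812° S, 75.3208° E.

Shift to the Maidenhead origin (180°W, 90°S): lon 255.3208, lat 67.2188.
Field (20°×10°, letters A–R): 255.3208/20 → 12 → M, 67.2188/10 → 6 → G; chars MG.
Square (2°×1°, digits 0–9): 15.3208/2 → 7, 7.2188/1 → 7; chars 77.
Subsquare (5′×2.5′, letters a–x): 1.3208/0.0833333 → 15 → p, 0.2188/0.0416667 → 5 → f; chars pf.

MG77pf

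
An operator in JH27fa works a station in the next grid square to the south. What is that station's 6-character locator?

Latitude subsquare a = 0; −1 → -1, wraps to 23 = x, carry into square.
Latitude square 7; −1 → 6.
The longitude characters are unchanged.

JH26fx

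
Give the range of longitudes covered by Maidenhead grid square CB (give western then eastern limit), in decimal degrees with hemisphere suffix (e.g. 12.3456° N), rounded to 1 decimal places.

140.0° W, 120.0° W

Field C=2, B=1: +2·20° lon, +1·10° lat → SW at lon -140°, lat -80°.
Cell spans 20° lon × 10° lat.
west 140.0° W, east 120.0° W.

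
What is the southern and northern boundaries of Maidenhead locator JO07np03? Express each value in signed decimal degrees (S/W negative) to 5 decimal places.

Field J=9, O=14: +9·20° lon, +14·10° lat → SW at lon 0°, lat 50°.
Square 0, 7: +0·2° lon, +7·1° lat → SW at lon 0°, lat 57°.
Subsquare n=13, p=15: +13·0.0833333° lon, +15·0.0416667° lat → SW at lon 1.08333°, lat 57.625°.
Extended square 0, 3: +0·0.00833333° lon, +3·0.00416667° lat → SW at lon 1.08333°, lat 57.6375°.
Cell spans 0.00833333° lon × 0.00416667° lat.
south 57.63750, north 57.64167.

57.63750, 57.64167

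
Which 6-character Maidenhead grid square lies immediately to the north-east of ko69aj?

KO69bk

Longitude subsquare a = 0; +1 → 1 = b.
Latitude subsquare j = 9; +1 → 10 = k.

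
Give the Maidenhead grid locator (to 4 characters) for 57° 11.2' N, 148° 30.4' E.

Shift to the Maidenhead origin (180°W, 90°S): lon 328.51, lat 147.19.
Field: lon ⌊328.51/20⌋ = 16 → Q; lat ⌊147.19/10⌋ = 14 → O.
Square: lon ⌊8.51/2⌋ = 4; lat ⌊7.19/1⌋ = 7.

QO47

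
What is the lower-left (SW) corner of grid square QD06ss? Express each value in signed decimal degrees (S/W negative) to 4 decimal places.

Field Q=16, D=3: +16·20° lon, +3·10° lat → SW at lon 140°, lat -60°.
Square 0, 6: +0·2° lon, +6·1° lat → SW at lon 140°, lat -54°.
Subsquare s=18, s=18: +18·0.0833333° lon, +18·0.0416667° lat → SW at lon 141.5°, lat -53.25°.
latitude -53.2500, longitude 141.5000.

-53.2500, 141.5000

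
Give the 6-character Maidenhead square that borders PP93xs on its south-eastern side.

QP03ar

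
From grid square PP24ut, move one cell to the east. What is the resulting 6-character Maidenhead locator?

PP24vt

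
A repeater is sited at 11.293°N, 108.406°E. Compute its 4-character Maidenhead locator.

Shift to the Maidenhead origin (180°W, 90°S): lon 288.41, lat 101.29.
Field: 288.41/20 → 14 → O, 101.29/10 → 10 → K; chars OK.
Square: 8.41/2 → 4, 1.29/1 → 1; chars 41.

OK41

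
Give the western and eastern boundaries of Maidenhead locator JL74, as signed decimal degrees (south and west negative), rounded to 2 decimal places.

14.00, 16.00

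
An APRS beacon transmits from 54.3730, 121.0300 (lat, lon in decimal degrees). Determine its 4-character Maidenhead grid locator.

PO04

Add 180° to longitude and 90° to latitude: 301.03, 144.37.
Field (20°×10°, letters A–R): 301.03/20 → 15 → P, 144.37/10 → 14 → O; chars PO.
Square (2°×1°, digits 0–9): 1.03/2 → 0, 4.37/1 → 4; chars 04.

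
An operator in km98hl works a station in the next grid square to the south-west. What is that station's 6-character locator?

Longitude subsquare h = 7; −1 → 6 = g.
Latitude subsquare l = 11; −1 → 10 = k.

KM98gk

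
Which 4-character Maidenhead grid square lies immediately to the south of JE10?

Latitude square 0; −1 → -1, wraps to 9, carry into field.
Latitude field E = 4; −1 → 3 = D.
The longitude characters are unchanged.

JD19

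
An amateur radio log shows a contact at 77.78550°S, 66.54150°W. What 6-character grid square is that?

Add 180° to longitude and 90° to latitude: 113.4585, 12.2145.
Field: lon ⌊113.4585/20⌋ = 5 → F; lat ⌊12.2145/10⌋ = 1 → B.
Square: lon ⌊13.4585/2⌋ = 6; lat ⌊2.2145/1⌋ = 2.
Subsquare: lon ⌊1.4585/0.0833333⌋ = 17 → r; lat ⌊0.2145/0.0416667⌋ = 5 → f.

FB62rf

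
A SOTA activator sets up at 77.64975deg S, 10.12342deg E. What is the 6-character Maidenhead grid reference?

JB52bi

Offset from 180°W / 90°S: lon 190.1234°, lat 12.3503°.
Field: 190.1234/20 → 9 → J, 12.3503/10 → 1 → B; chars JB.
Square: 10.1234/2 → 5, 2.3503/1 → 2; chars 52.
Subsquare: 0.1234/0.0833333 → 1 → b, 0.3503/0.0416667 → 8 → i; chars bi.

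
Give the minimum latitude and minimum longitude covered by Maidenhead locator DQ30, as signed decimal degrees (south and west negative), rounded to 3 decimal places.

70.000, -114.000

Field D=3, Q=16: +3·20° lon, +16·10° lat → SW at lon -120°, lat 70°.
Square 3, 0: +3·2° lon, +0·1° lat → SW at lon -114°, lat 70°.
latitude 70.000, longitude -114.000.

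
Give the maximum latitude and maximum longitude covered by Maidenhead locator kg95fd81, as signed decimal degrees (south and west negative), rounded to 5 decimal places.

-24.86667, 38.49167

Field K=10, G=6: +10·20° lon, +6·10° lat → SW at lon 20°, lat -30°.
Square 9, 5: +9·2° lon, +5·1° lat → SW at lon 38°, lat -25°.
Subsquare f=5, d=3: +5·0.0833333° lon, +3·0.0416667° lat → SW at lon 38.4167°, lat -24.875°.
Extended square 8, 1: +8·0.00833333° lon, +1·0.00416667° lat → SW at lon 38.4833°, lat -24.8708°.
Cell spans 0.00833333° lon × 0.00416667° lat. NE corner is SW corner plus one full cell.
latitude -24.86667, longitude 38.49167.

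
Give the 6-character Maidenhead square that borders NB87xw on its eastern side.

Longitude subsquare x = 23; +1 → 24, wraps to 0 = a, carry into square.
Longitude square 8; +1 → 9.
The latitude characters are unchanged.

NB97aw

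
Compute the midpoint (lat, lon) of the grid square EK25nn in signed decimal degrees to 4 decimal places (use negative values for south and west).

Field E=4, K=10: +4·20° lon, +10·10° lat → SW at lon -100°, lat 10°.
Square 2, 5: +2·2° lon, +5·1° lat → SW at lon -96°, lat 15°.
Subsquare n=13, n=13: +13·0.0833333° lon, +13·0.0416667° lat → SW at lon -94.9167°, lat 15.5417°.
Cell spans 0.0833333° lon × 0.0416667° lat. Centre is SW corner plus half of each.
latitude 15.5625, longitude -94.8750.

15.5625, -94.8750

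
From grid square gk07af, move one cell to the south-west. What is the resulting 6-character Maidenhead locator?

FK97xe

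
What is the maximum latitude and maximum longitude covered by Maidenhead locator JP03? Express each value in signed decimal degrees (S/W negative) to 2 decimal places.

64.00, 2.00

Field J=9, P=15: +9·20° lon, +15·10° lat → SW at lon 0°, lat 60°.
Square 0, 3: +0·2° lon, +3·1° lat → SW at lon 0°, lat 63°.
Cell spans 2° lon × 1° lat. NE corner is SW corner plus one full cell.
latitude 64.00, longitude 2.00.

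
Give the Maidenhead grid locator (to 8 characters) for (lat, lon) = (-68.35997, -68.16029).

FC51wp03

Offset from 180°W / 90°S: lon 111.83971°, lat 21.64003°.
Field: 111.83971/20 → 5 → F, 21.64003/10 → 2 → C; chars FC.
Square: 11.83971/2 → 5, 1.64003/1 → 1; chars 51.
Subsquare: 1.83971/0.0833333 → 22 → w, 0.64003/0.0416667 → 15 → p; chars wp.
Extended square: 0.00638/0.00833333 → 0, 0.01503/0.00416667 → 3; chars 03.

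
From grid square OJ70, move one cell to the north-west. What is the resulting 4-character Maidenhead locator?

OJ61

Longitude square 7; −1 → 6.
Latitude square 0; +1 → 1.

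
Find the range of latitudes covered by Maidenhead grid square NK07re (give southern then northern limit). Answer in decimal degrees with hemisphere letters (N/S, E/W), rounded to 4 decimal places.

17.1667° N, 17.2083° N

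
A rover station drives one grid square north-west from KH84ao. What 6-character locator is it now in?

KH74xp

Longitude subsquare a = 0; −1 → -1, wraps to 23 = x, carry into square.
Longitude square 8; −1 → 7.
Latitude subsquare o = 14; +1 → 15 = p.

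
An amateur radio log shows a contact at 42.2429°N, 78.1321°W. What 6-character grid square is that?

Offset from 180°W / 90°S: lon 101.8679°, lat 132.2429°.
Field: lon ⌊101.8679/20⌋ = 5 → F; lat ⌊132.2429/10⌋ = 13 → N.
Square: lon ⌊1.8679/2⌋ = 0; lat ⌊2.2429/1⌋ = 2.
Subsquare: lon ⌊1.8679/0.0833333⌋ = 22 → w; lat ⌊0.2429/0.0416667⌋ = 5 → f.

FN02wf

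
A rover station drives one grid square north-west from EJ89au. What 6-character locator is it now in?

Longitude subsquare a = 0; −1 → -1, wraps to 23 = x, carry into square.
Longitude square 8; −1 → 7.
Latitude subsquare u = 20; +1 → 21 = v.

EJ79xv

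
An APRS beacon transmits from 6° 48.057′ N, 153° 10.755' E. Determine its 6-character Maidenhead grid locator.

QJ66ot

Offset from 180°W / 90°S: lon 333.1793°, lat 96.8010°.
Field: lon ⌊333.1793/20⌋ = 16 → Q; lat ⌊96.8010/10⌋ = 9 → J.
Square: lon ⌊13.1793/2⌋ = 6; lat ⌊6.8010/1⌋ = 6.
Subsquare: lon ⌊1.1793/0.0833333⌋ = 14 → o; lat ⌊0.8010/0.0416667⌋ = 19 → t.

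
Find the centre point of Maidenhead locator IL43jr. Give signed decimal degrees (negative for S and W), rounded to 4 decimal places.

23.7292, -11.2083

Field I=8, L=11: +8·20° lon, +11·10° lat → SW at lon -20°, lat 20°.
Square 4, 3: +4·2° lon, +3·1° lat → SW at lon -12°, lat 23°.
Subsquare j=9, r=17: +9·0.0833333° lon, +17·0.0416667° lat → SW at lon -11.25°, lat 23.7083°.
Cell spans 0.0833333° lon × 0.0416667° lat. Centre is SW corner plus half of each.
latitude 23.7292, longitude -11.2083.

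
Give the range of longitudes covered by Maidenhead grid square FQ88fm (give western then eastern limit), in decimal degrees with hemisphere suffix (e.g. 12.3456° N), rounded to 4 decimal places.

Field F=5, Q=16: +5·20° lon, +16·10° lat → SW at lon -80°, lat 70°.
Square 8, 8: +8·2° lon, +8·1° lat → SW at lon -64°, lat 78°.
Subsquare f=5, m=12: +5·0.0833333° lon, +12·0.0416667° lat → SW at lon -63.5833°, lat 78.5°.
Cell spans 0.0833333° lon × 0.0416667° lat.
west 63.5833° W, east 63.5000° W.

63.5833° W, 63.5000° W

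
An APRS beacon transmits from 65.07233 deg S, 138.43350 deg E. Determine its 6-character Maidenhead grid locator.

PC94fw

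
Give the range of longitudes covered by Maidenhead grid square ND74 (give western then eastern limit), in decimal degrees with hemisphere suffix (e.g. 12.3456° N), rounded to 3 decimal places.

Field N=13, D=3: +13·20° lon, +3·10° lat → SW at lon 80°, lat -60°.
Square 7, 4: +7·2° lon, +4·1° lat → SW at lon 94°, lat -56°.
Cell spans 2° lon × 1° lat.
west 94.000° E, east 96.000° E.

94.000° E, 96.000° E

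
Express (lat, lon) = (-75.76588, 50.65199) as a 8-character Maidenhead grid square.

LB54hf86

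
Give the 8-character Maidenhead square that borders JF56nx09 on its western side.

JF56mx99

Longitude extended square 0; −1 → -1, wraps to 9, carry into subsquare.
Longitude subsquare n = 13; −1 → 12 = m.
The latitude characters are unchanged.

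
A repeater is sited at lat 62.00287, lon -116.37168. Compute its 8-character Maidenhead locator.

DP12ta50

Add 180° to longitude and 90° to latitude: 63.62832, 152.00287.
Field: 63.62832/20 → 3 → D, 152.00287/10 → 15 → P; chars DP.
Square: 3.62832/2 → 1, 2.00287/1 → 2; chars 12.
Subsquare: 1.62832/0.0833333 → 19 → t, 0.00287/0.0416667 → 0 → a; chars ta.
Extended square: 0.04499/0.00833333 → 5, 0.00287/0.00416667 → 0; chars 50.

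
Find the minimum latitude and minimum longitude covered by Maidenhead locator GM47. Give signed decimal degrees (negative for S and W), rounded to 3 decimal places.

Field G=6, M=12: +6·20° lon, +12·10° lat → SW at lon -60°, lat 30°.
Square 4, 7: +4·2° lon, +7·1° lat → SW at lon -52°, lat 37°.
latitude 37.000, longitude -52.000.

37.000, -52.000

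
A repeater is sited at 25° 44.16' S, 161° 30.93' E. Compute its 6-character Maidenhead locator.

Offset from 180°W / 90°S: lon 341.5155°, lat 64.2640°.
Field (20°×10°, letters A–R): lon ⌊341.5155/20⌋ = 17 → R; lat ⌊64.2640/10⌋ = 6 → G.
Square (2°×1°, digits 0–9): lon ⌊1.5155/2⌋ = 0; lat ⌊4.2640/1⌋ = 4.
Subsquare (5′×2.5′, letters a–x): lon ⌊1.5155/0.0833333⌋ = 18 → s; lat ⌊0.2640/0.0416667⌋ = 6 → g.

RG04sg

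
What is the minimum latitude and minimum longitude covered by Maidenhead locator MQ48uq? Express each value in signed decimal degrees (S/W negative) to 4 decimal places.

78.6667, 69.6667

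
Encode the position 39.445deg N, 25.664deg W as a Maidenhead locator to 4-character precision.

Shift to the Maidenhead origin (180°W, 90°S): lon 154.34, lat 129.44.
Field: 154.34/20 → 7 → H, 129.44/10 → 12 → M; chars HM.
Square: 14.34/2 → 7, 9.44/1 → 9; chars 79.

HM79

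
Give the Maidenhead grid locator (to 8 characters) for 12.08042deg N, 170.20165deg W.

AK42vb59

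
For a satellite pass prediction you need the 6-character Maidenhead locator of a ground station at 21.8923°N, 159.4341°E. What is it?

Shift to the Maidenhead origin (180°W, 90°S): lon 339.4341, lat 111.8923.
Field: lon ⌊339.4341/20⌋ = 16 → Q; lat ⌊111.8923/10⌋ = 11 → L.
Square: lon ⌊19.4341/2⌋ = 9; lat ⌊1.8923/1⌋ = 1.
Subsquare: lon ⌊1.4341/0.0833333⌋ = 17 → r; lat ⌊0.8923/0.0416667⌋ = 21 → v.

QL91rv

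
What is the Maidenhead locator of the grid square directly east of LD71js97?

LD71ks07

Longitude extended square 9; +1 → 10, wraps to 0, carry into subsquare.
Longitude subsquare j = 9; +1 → 10 = k.
The latitude characters are unchanged.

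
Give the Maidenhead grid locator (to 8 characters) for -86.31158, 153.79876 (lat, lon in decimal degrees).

Shift to the Maidenhead origin (180°W, 90°S): lon 333.79876, lat 3.68842.
Field: 333.79876/20 → 16 → Q, 3.68842/10 → 0 → A; chars QA.
Square: 13.79876/2 → 6, 3.68842/1 → 3; chars 63.
Subsquare: 1.79876/0.0833333 → 21 → v, 0.68842/0.0416667 → 16 → q; chars vq.
Extended square: 0.04876/0.00833333 → 5, 0.02175/0.00416667 → 5; chars 55.

QA63vq55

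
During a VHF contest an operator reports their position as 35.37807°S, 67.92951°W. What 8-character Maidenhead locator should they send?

Offset from 180°W / 90°S: lon 112.07049°, lat 54.62193°.
Field: 112.07049/20 → 5 → F, 54.62193/10 → 5 → F; chars FF.
Square: 12.07049/2 → 6, 4.62193/1 → 4; chars 64.
Subsquare: 0.07049/0.0833333 → 0 → a, 0.62193/0.0416667 → 14 → o; chars ao.
Extended square: 0.07049/0.00833333 → 8, 0.03860/0.00416667 → 9; chars 89.

FF64ao89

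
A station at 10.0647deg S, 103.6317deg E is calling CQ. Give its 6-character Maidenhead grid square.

Offset from 180°W / 90°S: lon 283.6317°, lat 79.9353°.
Field (20°×10°, letters A–R): lon ⌊283.6317/20⌋ = 14 → O; lat ⌊79.9353/10⌋ = 7 → H.
Square (2°×1°, digits 0–9): lon ⌊3.6317/2⌋ = 1; lat ⌊9.9353/1⌋ = 9.
Subsquare (5′×2.5′, letters a–x): lon ⌊1.6317/0.0833333⌋ = 19 → t; lat ⌊0.9353/0.0416667⌋ = 22 → w.

OH19tw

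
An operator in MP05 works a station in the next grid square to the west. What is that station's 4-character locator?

LP95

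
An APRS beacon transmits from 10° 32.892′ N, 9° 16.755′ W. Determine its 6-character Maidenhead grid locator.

IK50in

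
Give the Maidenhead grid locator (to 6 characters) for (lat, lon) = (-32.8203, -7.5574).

IF67fe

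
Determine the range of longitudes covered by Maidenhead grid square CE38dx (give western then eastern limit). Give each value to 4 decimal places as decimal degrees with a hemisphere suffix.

Field C=2, E=4: +2·20° lon, +4·10° lat → SW at lon -140°, lat -50°.
Square 3, 8: +3·2° lon, +8·1° lat → SW at lon -134°, lat -42°.
Subsquare d=3, x=23: +3·0.0833333° lon, +23·0.0416667° lat → SW at lon -133.75°, lat -41.0417°.
Cell spans 0.0833333° lon × 0.0416667° lat.
west 133.7500° W, east 133.6667° W.

133.7500° W, 133.6667° W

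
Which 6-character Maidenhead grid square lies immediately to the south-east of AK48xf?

AK58ae

Longitude subsquare x = 23; +1 → 24, wraps to 0 = a, carry into square.
Longitude square 4; +1 → 5.
Latitude subsquare f = 5; −1 → 4 = e.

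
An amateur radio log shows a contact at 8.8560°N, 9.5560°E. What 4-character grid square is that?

Shift to the Maidenhead origin (180°W, 90°S): lon 189.56, lat 98.86.
Field (20°×10°, letters A–R): 189.56/20 → 9 → J, 98.86/10 → 9 → J; chars JJ.
Square (2°×1°, digits 0–9): 9.56/2 → 4, 8.86/1 → 8; chars 48.

JJ48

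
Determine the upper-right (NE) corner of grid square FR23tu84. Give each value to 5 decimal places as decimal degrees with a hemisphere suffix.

83.85417° N, 74.34167° W

Field F=5, R=17: +5·20° lon, +17·10° lat → SW at lon -80°, lat 80°.
Square 2, 3: +2·2° lon, +3·1° lat → SW at lon -76°, lat 83°.
Subsquare t=19, u=20: +19·0.0833333° lon, +20·0.0416667° lat → SW at lon -74.4167°, lat 83.8333°.
Extended square 8, 4: +8·0.00833333° lon, +4·0.00416667° lat → SW at lon -74.35°, lat 83.85°.
Cell spans 0.00833333° lon × 0.00416667° lat. NE corner is SW corner plus one full cell.
latitude 83.85417° N, longitude 74.34167° W.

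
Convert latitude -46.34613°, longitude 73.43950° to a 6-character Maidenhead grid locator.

ME63rp

Add 180° to longitude and 90° to latitude: 253.4395, 43.6539.
Field: lon ⌊253.4395/20⌋ = 12 → M; lat ⌊43.6539/10⌋ = 4 → E.
Square: lon ⌊13.4395/2⌋ = 6; lat ⌊3.6539/1⌋ = 3.
Subsquare: lon ⌊1.4395/0.0833333⌋ = 17 → r; lat ⌊0.6539/0.0416667⌋ = 15 → p.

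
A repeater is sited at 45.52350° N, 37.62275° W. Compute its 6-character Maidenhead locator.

Offset from 180°W / 90°S: lon 142.3773°, lat 135.5235°.
Field (20°×10°, letters A–R): lon ⌊142.3773/20⌋ = 7 → H; lat ⌊135.5235/10⌋ = 13 → N.
Square (2°×1°, digits 0–9): lon ⌊2.3773/2⌋ = 1; lat ⌊5.5235/1⌋ = 5.
Subsquare (5′×2.5′, letters a–x): lon ⌊0.3773/0.0833333⌋ = 4 → e; lat ⌊0.5235/0.0416667⌋ = 12 → m.

HN15em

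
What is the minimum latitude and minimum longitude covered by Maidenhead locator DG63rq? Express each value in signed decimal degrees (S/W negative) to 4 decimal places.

-26.3333, -106.5833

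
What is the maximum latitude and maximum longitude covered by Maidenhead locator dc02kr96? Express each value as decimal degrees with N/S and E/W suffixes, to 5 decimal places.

67.26250° S, 119.08333° W

Field D=3, C=2: +3·20° lon, +2·10° lat → SW at lon -120°, lat -70°.
Square 0, 2: +0·2° lon, +2·1° lat → SW at lon -120°, lat -68°.
Subsquare k=10, r=17: +10·0.0833333° lon, +17·0.0416667° lat → SW at lon -119.167°, lat -67.2917°.
Extended square 9, 6: +9·0.00833333° lon, +6·0.00416667° lat → SW at lon -119.092°, lat -67.2667°.
Cell spans 0.00833333° lon × 0.00416667° lat. NE corner is SW corner plus one full cell.
latitude 67.26250° S, longitude 119.08333° W.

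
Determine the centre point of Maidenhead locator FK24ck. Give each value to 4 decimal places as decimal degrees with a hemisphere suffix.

14.4375° N, 75.7917° W

Field F=5, K=10: +5·20° lon, +10·10° lat → SW at lon -80°, lat 10°.
Square 2, 4: +2·2° lon, +4·1° lat → SW at lon -76°, lat 14°.
Subsquare c=2, k=10: +2·0.0833333° lon, +10·0.0416667° lat → SW at lon -75.8333°, lat 14.4167°.
Cell spans 0.0833333° lon × 0.0416667° lat. Centre is SW corner plus half of each.
latitude 14.4375° N, longitude 75.7917° W.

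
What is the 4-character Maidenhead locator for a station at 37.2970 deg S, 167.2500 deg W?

Add 180° to longitude and 90° to latitude: 12.75, 52.70.
Field: lon ⌊12.75/20⌋ = 0 → A; lat ⌊52.70/10⌋ = 5 → F.
Square: lon ⌊12.75/2⌋ = 6; lat ⌊2.70/1⌋ = 2.

AF62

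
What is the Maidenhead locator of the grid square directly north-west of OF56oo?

OF56np

Longitude subsquare o = 14; −1 → 13 = n.
Latitude subsquare o = 14; +1 → 15 = p.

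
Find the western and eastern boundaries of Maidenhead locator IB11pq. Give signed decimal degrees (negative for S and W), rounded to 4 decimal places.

Field I=8, B=1: +8·20° lon, +1·10° lat → SW at lon -20°, lat -80°.
Square 1, 1: +1·2° lon, +1·1° lat → SW at lon -18°, lat -79°.
Subsquare p=15, q=16: +15·0.0833333° lon, +16·0.0416667° lat → SW at lon -16.75°, lat -78.3333°.
Cell spans 0.0833333° lon × 0.0416667° lat.
west -16.7500, east -16.6667.

-16.7500, -16.6667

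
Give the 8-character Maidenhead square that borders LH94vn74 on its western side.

LH94vn64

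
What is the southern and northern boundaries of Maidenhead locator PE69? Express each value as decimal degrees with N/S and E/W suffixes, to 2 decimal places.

Field P=15, E=4: +15·20° lon, +4·10° lat → SW at lon 120°, lat -50°.
Square 6, 9: +6·2° lon, +9·1° lat → SW at lon 132°, lat -41°.
Cell spans 2° lon × 1° lat.
south 41.00° S, north 40.00° S.

41.00° S, 40.00° S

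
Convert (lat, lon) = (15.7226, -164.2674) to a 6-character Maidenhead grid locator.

AK75ur

Offset from 180°W / 90°S: lon 15.7326°, lat 105.7226°.
Field: 15.7326/20 → 0 → A, 105.7226/10 → 10 → K; chars AK.
Square: 15.7326/2 → 7, 5.7226/1 → 5; chars 75.
Subsquare: 1.7326/0.0833333 → 20 → u, 0.7226/0.0416667 → 17 → r; chars ur.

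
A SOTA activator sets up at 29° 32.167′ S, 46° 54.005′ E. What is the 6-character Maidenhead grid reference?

Shift to the Maidenhead origin (180°W, 90°S): lon 226.9001, lat 60.4639.
Field: lon ⌊226.9001/20⌋ = 11 → L; lat ⌊60.4639/10⌋ = 6 → G.
Square: lon ⌊6.9001/2⌋ = 3; lat ⌊0.4639/1⌋ = 0.
Subsquare: lon ⌊0.9001/0.0833333⌋ = 10 → k; lat ⌊0.4639/0.0416667⌋ = 11 → l.

LG30kl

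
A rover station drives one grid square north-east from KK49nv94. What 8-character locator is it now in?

KK49ov05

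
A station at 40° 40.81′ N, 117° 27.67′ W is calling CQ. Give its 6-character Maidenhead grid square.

DN10gq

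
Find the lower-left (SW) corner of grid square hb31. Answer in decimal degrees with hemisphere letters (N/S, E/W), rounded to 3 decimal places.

79.000° S, 34.000° W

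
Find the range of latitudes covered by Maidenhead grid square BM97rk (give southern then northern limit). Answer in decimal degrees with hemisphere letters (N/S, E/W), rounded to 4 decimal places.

Field B=1, M=12: +1·20° lon, +12·10° lat → SW at lon -160°, lat 30°.
Square 9, 7: +9·2° lon, +7·1° lat → SW at lon -142°, lat 37°.
Subsquare r=17, k=10: +17·0.0833333° lon, +10·0.0416667° lat → SW at lon -140.583°, lat 37.4167°.
Cell spans 0.0833333° lon × 0.0416667° lat.
south 37.4167° N, north 37.4583° N.

37.4167° N, 37.4583° N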